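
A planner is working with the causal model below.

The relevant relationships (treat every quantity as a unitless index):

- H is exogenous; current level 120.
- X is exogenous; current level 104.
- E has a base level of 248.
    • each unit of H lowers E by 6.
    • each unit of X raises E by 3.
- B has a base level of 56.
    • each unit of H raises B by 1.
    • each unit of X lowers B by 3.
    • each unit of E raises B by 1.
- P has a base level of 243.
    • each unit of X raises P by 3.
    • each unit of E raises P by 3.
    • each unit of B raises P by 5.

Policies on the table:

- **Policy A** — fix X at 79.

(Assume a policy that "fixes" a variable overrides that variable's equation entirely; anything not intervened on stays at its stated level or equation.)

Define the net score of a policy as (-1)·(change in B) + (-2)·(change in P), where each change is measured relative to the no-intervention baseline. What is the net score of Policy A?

600

Baseline:
  H = 120
  X = 104
  E = 248 − 6·120 + 3·104 = -160
  B = 56 + 120 − 3·104 + (-160) = -296
  P = 243 + 3·104 + 3·(-160) + 5·(-296) = -1405
Policy A (X := 79):
  H = 120
  X = 79
  E = 248 − 6·120 + 3·79 = -235
  B = 56 + 120 − 3·79 + (-235) = -296
  P = 243 + 3·79 + 3·(-235) + 5·(-296) = -1705
ΔB = -296 − (-296) = 0; ΔP = -1705 − (-1405) = -300
Score = (-1)·0 + (-2)·(-300) = 600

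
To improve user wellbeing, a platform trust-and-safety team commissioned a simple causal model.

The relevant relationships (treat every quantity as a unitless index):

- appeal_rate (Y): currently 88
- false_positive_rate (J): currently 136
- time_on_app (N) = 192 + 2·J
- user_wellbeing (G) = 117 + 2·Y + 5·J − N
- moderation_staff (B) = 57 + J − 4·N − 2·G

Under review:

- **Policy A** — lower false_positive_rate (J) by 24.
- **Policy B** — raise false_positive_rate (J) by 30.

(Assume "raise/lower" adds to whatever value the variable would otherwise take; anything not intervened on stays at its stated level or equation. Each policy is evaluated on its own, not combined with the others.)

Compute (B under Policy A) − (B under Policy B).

702

Policy A (J − 24):
  Y = 88
  J = 136 − 24 = 112
  N = 192 + 2·112 = 416
  G = 117 + 2·88 + 5·112 − 416 = 437
  B = 57 + 112 − 4·416 − 2·437 = -2369
Policy B (J + 30):
  Y = 88
  J = 136 + 30 = 166
  N = 192 + 2·166 = 524
  G = 117 + 2·88 + 5·166 − 524 = 599
  B = 57 + 166 − 4·524 − 2·599 = -3071
B: -2369 − (-3071) = 702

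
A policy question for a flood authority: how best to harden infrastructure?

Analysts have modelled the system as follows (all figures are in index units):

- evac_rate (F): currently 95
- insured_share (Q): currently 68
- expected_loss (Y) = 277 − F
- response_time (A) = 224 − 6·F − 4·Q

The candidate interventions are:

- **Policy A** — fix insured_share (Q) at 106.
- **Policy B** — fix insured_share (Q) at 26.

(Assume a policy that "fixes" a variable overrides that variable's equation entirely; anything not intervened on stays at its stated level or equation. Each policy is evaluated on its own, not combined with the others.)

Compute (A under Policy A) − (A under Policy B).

Policy A (Q := 106):
  F = 95
  Q = 106
  A = 224 − 6·95 − 4·106 = -770
Policy B (Q := 26):
  F = 95
  Q = 26
  A = 224 − 6·95 − 4·26 = -450
A: -770 − (-450) = -320

-320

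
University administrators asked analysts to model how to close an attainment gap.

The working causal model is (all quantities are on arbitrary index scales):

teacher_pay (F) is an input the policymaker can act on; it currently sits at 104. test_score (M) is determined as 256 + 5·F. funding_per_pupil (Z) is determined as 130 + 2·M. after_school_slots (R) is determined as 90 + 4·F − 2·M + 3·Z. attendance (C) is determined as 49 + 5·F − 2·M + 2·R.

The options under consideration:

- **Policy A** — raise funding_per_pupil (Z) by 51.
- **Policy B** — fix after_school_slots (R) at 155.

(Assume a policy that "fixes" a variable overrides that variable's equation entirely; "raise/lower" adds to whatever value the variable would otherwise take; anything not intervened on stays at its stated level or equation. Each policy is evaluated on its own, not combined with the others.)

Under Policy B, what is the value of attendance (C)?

-673

Policy B (R := 155):
  F = 104
  M = 256 + 5·104 = 776
  Z = 130 + 2·776 = 1682
  R = 155
  C = 49 + 5·104 − 2·776 + 2·155 = -673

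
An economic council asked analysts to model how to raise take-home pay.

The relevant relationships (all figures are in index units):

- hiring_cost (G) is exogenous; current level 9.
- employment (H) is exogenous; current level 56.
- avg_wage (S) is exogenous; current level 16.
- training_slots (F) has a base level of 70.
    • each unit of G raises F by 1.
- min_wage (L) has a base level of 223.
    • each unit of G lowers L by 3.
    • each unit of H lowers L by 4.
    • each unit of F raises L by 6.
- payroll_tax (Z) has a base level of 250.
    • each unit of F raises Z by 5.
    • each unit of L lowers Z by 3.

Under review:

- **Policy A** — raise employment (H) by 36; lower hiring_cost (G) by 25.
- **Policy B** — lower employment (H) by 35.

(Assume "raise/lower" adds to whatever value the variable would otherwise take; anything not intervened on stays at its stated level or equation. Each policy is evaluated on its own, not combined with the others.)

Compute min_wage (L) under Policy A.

227

Policy A (H + 36, G − 25):
  G = 9 − 25 = -16
  H = 56 + 36 = 92
  F = 70 + (-16) = 54
  L = 223 − 3·(-16) − 4·92 + 6·54 = 227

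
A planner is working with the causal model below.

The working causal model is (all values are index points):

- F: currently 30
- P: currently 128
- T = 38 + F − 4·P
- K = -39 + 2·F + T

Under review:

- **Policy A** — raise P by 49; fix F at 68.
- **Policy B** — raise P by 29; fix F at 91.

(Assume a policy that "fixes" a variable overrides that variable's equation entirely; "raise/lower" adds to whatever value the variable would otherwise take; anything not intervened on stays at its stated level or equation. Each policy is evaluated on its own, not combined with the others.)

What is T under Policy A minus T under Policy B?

Policy A (P + 49, F := 68):
  F = 68
  P = 128 + 49 = 177
  T = 38 + 68 − 4·177 = -602
Policy B (P + 29, F := 91):
  F = 91
  P = 128 + 29 = 157
  T = 38 + 91 − 4·157 = -499
T: -602 − (-499) = -103

-103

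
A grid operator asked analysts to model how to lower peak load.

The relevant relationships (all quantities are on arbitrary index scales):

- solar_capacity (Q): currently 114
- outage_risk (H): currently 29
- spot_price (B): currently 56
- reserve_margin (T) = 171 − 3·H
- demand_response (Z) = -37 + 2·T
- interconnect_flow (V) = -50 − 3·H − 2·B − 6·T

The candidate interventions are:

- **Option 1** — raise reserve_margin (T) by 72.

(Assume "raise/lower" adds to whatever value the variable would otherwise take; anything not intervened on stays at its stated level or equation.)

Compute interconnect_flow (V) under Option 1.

-1185

Option 1 (T + 72):
  H = 29
  B = 56
  T = 171 − 3·29 (+72 from intervention) = 156
  V = -50 − 3·29 − 2·56 − 6·156 = -1185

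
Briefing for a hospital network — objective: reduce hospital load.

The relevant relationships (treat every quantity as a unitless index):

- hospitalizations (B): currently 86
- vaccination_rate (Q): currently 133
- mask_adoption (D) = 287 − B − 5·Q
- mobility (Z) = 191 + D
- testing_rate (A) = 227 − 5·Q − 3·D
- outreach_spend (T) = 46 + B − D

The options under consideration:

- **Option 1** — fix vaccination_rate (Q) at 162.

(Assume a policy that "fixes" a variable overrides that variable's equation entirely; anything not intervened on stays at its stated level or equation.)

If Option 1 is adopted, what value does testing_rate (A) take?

Option 1 (Q := 162):
  B = 86
  Q = 162
  D = 287 − 86 − 5·162 = -609
  A = 227 − 5·162 − 3·(-609) = 1244

1244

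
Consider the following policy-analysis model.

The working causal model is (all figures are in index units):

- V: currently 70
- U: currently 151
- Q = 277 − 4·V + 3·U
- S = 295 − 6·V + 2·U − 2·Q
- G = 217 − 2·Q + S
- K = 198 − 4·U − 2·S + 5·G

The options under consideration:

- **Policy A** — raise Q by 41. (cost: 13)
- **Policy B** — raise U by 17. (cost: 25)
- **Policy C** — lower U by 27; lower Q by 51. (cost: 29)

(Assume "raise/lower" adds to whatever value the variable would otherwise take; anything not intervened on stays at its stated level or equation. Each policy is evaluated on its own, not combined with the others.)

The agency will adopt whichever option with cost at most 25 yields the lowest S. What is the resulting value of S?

-805

Policy A (Q + 41):
  V = 70
  U = 151
  Q = 277 − 4·70 + 3·151 (+41 from intervention) = 491
  S = 295 − 6·70 + 2·151 − 2·491 = -805
Policy B (U + 17):
  V = 70
  U = 151 + 17 = 168
  Q = 277 − 4·70 + 3·168 = 501
  S = 295 − 6·70 + 2·168 − 2·501 = -791
Comparing — Policy A: S=-805, Policy B: S=-791. Lowest is -805 (Policy A).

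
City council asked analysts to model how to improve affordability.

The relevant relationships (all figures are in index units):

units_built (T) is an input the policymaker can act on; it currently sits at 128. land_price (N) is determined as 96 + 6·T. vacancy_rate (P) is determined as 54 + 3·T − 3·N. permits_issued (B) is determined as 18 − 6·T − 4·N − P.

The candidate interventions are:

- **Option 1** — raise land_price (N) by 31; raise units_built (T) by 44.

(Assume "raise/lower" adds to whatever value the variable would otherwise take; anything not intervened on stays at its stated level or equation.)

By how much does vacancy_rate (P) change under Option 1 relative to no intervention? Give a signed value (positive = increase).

-753

Baseline:
  T = 128
  N = 96 + 6·128 = 864
  P = 54 + 3·128 − 3·864 = -2154
Option 1 (N + 31, T + 44):
  T = 128 + 44 = 172
  N = 96 + 6·172 (+31 from intervention) = 1159
  P = 54 + 3·172 − 3·1159 = -2907
Change in P: -2907 − (-2154) = -753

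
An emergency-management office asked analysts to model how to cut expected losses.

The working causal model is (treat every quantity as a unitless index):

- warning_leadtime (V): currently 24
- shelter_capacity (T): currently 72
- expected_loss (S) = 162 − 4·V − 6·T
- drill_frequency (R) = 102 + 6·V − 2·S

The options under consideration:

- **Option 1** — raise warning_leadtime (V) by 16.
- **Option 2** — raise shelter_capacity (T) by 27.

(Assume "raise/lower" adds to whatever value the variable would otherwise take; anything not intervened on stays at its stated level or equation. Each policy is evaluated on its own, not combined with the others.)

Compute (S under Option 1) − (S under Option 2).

Option 1 (V + 16):
  V = 24 + 16 = 40
  T = 72
  S = 162 − 4·40 − 6·72 = -430
Option 2 (T + 27):
  V = 24
  T = 72 + 27 = 99
  S = 162 − 4·24 − 6·99 = -528
S: -430 − (-528) = 98

98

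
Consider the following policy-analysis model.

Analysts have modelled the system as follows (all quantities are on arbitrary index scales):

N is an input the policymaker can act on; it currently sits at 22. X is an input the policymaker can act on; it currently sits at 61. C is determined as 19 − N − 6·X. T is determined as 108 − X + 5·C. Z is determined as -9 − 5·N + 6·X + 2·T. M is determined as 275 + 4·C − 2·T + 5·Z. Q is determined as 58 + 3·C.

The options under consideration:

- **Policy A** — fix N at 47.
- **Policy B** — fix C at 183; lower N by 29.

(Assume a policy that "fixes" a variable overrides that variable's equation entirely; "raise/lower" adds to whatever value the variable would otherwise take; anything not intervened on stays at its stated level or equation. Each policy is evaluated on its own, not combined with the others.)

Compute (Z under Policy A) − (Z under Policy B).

-6040

Policy A (N := 47):
  N = 47
  X = 61
  C = 19 − 47 − 6·61 = -394
  T = 108 − 61 + 5·(-394) = -1923
  Z = -9 − 5·47 + 6·61 + 2·(-1923) = -3724
Policy B (C := 183, N − 29):
  N = 22 − 29 = -7
  X = 61
  C = 183
  T = 108 − 61 + 5·183 = 962
  Z = -9 − 5·(-7) + 6·61 + 2·962 = 2316
Z: -3724 − 2316 = -6040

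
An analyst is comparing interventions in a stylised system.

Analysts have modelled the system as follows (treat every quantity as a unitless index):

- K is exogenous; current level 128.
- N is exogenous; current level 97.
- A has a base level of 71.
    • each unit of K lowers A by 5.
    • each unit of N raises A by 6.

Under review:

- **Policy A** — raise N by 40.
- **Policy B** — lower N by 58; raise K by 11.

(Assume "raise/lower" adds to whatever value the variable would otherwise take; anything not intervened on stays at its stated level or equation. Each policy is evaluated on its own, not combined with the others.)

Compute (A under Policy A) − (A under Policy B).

Policy A (N + 40):
  K = 128
  N = 97 + 40 = 137
  A = 71 − 5·128 + 6·137 = 253
Policy B (N − 58, K + 11):
  K = 128 + 11 = 139
  N = 97 − 58 = 39
  A = 71 − 5·139 + 6·39 = -390
A: 253 − (-390) = 643

643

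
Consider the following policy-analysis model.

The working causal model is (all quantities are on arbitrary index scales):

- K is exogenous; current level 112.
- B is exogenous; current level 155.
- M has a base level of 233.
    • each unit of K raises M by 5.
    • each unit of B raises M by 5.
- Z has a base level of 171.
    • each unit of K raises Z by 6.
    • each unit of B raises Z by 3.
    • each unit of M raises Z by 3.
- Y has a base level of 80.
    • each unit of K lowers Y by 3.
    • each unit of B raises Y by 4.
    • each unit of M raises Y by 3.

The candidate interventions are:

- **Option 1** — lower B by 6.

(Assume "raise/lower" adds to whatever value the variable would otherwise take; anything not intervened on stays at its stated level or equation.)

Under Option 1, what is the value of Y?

4954

Option 1 (B − 6):
  K = 112
  B = 155 − 6 = 149
  M = 233 + 5·112 + 5·149 = 1538
  Y = 80 − 3·112 + 4·149 + 3·1538 = 4954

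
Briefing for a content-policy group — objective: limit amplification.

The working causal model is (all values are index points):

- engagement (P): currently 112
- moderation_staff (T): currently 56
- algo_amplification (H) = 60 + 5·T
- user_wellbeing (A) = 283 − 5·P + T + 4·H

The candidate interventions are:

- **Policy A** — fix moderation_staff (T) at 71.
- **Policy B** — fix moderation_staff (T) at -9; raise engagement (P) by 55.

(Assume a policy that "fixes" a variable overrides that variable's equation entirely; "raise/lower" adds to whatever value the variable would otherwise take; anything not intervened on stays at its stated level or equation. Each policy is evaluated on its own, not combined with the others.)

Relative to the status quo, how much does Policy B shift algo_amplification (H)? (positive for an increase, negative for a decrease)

-325

Baseline:
  T = 56
  H = 60 + 5·56 = 340
Policy B (T := -9, P + 55):
  T = -9
  H = 60 + 5·(-9) = 15
Change in H: 15 − 340 = -325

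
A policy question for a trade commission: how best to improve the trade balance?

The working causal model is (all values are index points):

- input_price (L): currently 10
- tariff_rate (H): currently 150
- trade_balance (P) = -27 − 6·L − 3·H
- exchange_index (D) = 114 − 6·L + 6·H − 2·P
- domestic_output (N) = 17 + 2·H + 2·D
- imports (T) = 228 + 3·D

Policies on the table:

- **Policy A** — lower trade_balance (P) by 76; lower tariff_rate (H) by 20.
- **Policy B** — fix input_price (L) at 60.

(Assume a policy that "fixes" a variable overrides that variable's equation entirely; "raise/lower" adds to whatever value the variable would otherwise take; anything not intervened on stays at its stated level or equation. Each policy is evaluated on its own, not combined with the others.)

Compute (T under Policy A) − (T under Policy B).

-1164

Policy A (P − 76, H − 20):
  L = 10
  H = 150 − 20 = 130
  P = -27 − 6·10 − 3·130 (−76 from intervention) = -553
  D = 114 − 6·10 + 6·130 − 2·(-553) = 1940
  T = 228 + 3·1940 = 6048
Policy B (L := 60):
  L = 60
  H = 150
  P = -27 − 6·60 − 3·150 = -837
  D = 114 − 6·60 + 6·150 − 2·(-837) = 2328
  T = 228 + 3·2328 = 7212
T: 6048 − 7212 = -1164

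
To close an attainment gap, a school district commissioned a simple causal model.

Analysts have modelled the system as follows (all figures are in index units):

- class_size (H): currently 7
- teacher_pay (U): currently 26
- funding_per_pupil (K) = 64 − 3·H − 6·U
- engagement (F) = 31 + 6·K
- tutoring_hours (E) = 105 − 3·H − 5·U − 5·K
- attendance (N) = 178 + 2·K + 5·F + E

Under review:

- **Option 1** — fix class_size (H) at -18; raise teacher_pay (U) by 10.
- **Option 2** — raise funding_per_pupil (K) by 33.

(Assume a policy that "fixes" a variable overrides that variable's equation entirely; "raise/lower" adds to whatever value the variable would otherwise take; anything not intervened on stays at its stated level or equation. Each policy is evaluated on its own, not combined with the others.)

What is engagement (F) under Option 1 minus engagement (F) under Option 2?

Option 1 (H := -18, U + 10):
  H = -18
  U = 26 + 10 = 36
  K = 64 − 3·(-18) − 6·36 = -98
  F = 31 + 6·(-98) = -557
Option 2 (K + 33):
  H = 7
  U = 26
  K = 64 − 3·7 − 6·26 (+33 from intervention) = -80
  F = 31 + 6·(-80) = -449
F: -557 − (-449) = -108

-108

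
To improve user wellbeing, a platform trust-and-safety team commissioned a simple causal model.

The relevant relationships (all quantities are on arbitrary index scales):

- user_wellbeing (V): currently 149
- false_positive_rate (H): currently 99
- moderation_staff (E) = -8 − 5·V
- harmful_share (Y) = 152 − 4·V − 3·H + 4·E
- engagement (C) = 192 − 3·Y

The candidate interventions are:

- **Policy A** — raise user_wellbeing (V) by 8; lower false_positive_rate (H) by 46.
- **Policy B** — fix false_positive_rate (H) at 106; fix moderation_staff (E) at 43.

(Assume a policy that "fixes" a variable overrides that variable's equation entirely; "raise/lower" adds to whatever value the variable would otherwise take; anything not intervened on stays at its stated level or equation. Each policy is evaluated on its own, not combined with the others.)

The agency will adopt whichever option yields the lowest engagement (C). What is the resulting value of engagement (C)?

Policy A (V + 8, H − 46):
  V = 149 + 8 = 157
  H = 99 − 46 = 53
  E = -8 − 5·157 = -793
  Y = 152 − 4·157 − 3·53 + 4·(-793) = -3807
  C = 192 − 3·(-3807) = 11613
Policy B (H := 106, E := 43):
  V = 149
  H = 106
  E = 43
  Y = 152 − 4·149 − 3·106 + 4·43 = -590
  C = 192 − 3·(-590) = 1962
Comparing — Policy A: C=11613, Policy B: C=1962. Lowest is 1962 (Policy B).

1962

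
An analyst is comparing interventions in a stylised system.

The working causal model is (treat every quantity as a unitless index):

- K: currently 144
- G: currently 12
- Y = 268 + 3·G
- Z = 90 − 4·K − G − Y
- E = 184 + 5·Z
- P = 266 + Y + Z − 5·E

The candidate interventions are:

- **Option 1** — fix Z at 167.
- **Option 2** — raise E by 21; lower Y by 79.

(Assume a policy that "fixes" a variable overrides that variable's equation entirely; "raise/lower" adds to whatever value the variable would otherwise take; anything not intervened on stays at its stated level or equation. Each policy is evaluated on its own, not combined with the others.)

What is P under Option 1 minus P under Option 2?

-21176

Option 1 (Z := 167):
  K = 144
  G = 12
  Y = 268 + 3·12 = 304
  Z = 167
  E = 184 + 5·167 = 1019
  P = 266 + 304 + 167 − 5·1019 = -4358
Option 2 (E + 21, Y − 79):
  K = 144
  G = 12
  Y = 268 + 3·12 (−79 from intervention) = 225
  Z = 90 − 4·144 − 12 − 225 = -723
  E = 184 + 5·(-723) (+21 from intervention) = -3410
  P = 266 + 225 + (-723) − 5·(-3410) = 16818
P: -4358 − 16818 = -21176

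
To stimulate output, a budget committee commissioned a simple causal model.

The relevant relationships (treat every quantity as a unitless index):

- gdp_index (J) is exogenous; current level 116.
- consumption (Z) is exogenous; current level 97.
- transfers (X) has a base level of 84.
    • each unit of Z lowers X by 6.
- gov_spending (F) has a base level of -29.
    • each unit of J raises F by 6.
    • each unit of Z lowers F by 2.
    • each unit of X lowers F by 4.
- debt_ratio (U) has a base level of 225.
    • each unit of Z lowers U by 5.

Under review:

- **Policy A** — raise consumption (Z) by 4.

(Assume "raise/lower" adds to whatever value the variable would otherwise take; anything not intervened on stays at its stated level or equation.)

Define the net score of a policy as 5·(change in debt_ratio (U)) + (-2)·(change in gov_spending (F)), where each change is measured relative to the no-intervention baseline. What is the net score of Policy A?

-276

Baseline:
  J = 116
  Z = 97
  X = 84 − 6·97 = -498
  F = -29 + 6·116 − 2·97 − 4·(-498) = 2465
  U = 225 − 5·97 = -260
Policy A (Z + 4):
  J = 116
  Z = 97 + 4 = 101
  X = 84 − 6·101 = -522
  F = -29 + 6·116 − 2·101 − 4·(-522) = 2553
  U = 225 − 5·101 = -280
ΔU = -280 − (-260) = -20; ΔF = 2553 − 2465 = 88
Score = 5·(-20) + (-2)·88 = -276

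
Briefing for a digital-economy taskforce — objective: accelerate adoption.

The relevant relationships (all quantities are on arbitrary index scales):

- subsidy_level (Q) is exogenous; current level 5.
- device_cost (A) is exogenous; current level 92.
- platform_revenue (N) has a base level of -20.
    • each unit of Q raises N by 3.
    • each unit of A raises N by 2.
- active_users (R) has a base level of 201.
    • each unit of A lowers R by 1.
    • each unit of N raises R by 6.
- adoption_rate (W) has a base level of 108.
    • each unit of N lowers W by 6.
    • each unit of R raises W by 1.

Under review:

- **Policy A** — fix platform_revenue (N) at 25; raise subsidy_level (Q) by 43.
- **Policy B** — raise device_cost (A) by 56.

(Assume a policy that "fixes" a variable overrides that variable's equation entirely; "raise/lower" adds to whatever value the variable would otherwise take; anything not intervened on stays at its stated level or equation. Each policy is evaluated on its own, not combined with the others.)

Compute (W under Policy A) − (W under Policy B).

Policy A (N := 25, Q + 43):
  Q = 5 + 43 = 48
  A = 92
  N = 25
  R = 201 − 92 + 6·25 = 259
  W = 108 − 6·25 + 259 = 217
Policy B (A + 56):
  Q = 5
  A = 92 + 56 = 148
  N = -20 + 3·5 + 2·148 = 291
  R = 201 − 148 + 6·291 = 1799
  W = 108 − 6·291 + 1799 = 161
W: 217 − 161 = 56

56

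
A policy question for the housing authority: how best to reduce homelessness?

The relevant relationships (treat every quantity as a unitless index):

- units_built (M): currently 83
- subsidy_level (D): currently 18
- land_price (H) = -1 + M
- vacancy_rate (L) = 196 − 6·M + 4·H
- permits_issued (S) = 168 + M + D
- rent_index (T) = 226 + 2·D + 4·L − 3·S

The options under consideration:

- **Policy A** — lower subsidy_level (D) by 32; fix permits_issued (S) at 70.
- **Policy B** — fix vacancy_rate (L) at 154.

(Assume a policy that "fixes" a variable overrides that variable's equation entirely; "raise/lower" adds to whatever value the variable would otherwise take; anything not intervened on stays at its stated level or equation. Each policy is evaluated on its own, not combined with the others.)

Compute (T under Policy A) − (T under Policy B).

21

Policy A (D − 32, S := 70):
  M = 83
  D = 18 − 32 = -14
  H = -1 + 83 = 82
  L = 196 − 6·83 + 4·82 = 26
  S = 70
  T = 226 + 2·(-14) + 4·26 − 3·70 = 92
Policy B (L := 154):
  M = 83
  D = 18
  H = -1 + 83 = 82
  L = 154
  S = 168 + 83 + 18 = 269
  T = 226 + 2·18 + 4·154 − 3·269 = 71
T: 92 − 71 = 21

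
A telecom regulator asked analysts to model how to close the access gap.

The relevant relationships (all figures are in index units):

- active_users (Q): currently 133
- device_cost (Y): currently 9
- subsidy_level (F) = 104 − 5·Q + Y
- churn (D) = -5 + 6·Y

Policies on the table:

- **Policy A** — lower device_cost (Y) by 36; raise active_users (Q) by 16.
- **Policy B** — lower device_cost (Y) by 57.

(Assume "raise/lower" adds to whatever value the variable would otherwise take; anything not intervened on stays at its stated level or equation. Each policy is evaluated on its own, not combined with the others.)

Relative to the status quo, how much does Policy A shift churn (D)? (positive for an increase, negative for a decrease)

-216

Baseline:
  Y = 9
  D = -5 + 6·9 = 49
Policy A (Y − 36, Q + 16):
  Y = 9 − 36 = -27
  D = -5 + 6·(-27) = -167
Change in D: -167 − 49 = -216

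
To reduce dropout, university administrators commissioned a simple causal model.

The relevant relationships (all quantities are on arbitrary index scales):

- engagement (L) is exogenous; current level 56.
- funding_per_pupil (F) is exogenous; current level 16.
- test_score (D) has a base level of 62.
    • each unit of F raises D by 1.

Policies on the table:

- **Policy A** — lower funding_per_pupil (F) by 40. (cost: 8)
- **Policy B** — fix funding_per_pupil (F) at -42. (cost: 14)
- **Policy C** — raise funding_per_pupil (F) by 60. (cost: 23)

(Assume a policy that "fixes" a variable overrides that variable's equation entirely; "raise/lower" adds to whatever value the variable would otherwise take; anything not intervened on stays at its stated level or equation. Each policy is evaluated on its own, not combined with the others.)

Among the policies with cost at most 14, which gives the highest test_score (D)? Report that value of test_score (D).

Policy A (F − 40):
  F = 16 − 40 = -24
  D = 62 + (-24) = 38
Policy B (F := -42):
  F = -42
  D = 62 + (-42) = 20
Comparing — Policy A: D=38, Policy B: D=20. Highest is 38 (Policy A).

38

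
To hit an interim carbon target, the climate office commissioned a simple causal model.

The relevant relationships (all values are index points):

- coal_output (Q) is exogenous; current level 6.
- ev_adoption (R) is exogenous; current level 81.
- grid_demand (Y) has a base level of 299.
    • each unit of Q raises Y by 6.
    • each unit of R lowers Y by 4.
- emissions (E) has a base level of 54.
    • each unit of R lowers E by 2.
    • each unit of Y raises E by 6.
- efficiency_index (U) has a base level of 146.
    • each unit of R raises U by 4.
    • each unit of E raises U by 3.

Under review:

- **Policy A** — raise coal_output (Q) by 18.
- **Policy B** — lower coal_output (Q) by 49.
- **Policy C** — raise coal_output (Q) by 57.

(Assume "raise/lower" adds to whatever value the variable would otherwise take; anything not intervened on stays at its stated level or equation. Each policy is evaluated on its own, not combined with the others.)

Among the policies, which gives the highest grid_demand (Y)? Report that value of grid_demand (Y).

Policy A (Q + 18):
  Q = 6 + 18 = 24
  R = 81
  Y = 299 + 6·24 − 4·81 = 119
Policy B (Q − 49):
  Q = 6 − 49 = -43
  R = 81
  Y = 299 + 6·(-43) − 4·81 = -283
Policy C (Q + 57):
  Q = 6 + 57 = 63
  R = 81
  Y = 299 + 6·63 − 4·81 = 353
Comparing — Policy A: Y=119, Policy B: Y=-283, Policy C: Y=353. Highest is 353 (Policy C).

353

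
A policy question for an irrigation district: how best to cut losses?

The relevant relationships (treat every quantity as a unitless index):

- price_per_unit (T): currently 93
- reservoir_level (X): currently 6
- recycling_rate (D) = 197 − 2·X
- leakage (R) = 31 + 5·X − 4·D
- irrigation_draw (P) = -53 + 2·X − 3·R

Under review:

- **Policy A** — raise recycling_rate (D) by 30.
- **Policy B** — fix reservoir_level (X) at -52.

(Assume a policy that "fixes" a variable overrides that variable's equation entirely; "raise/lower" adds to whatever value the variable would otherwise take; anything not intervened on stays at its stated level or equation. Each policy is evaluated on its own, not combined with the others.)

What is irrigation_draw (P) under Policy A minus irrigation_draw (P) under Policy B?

-1786

Policy A (D + 30):
  X = 6
  D = 197 − 2·6 (+30 from intervention) = 215
  R = 31 + 5·6 − 4·215 = -799
  P = -53 + 2·6 − 3·(-799) = 2356
Policy B (X := -52):
  X = -52
  D = 197 − 2·(-52) = 301
  R = 31 + 5·(-52) − 4·301 = -1433
  P = -53 + 2·(-52) − 3·(-1433) = 4142
P: 2356 − 4142 = -1786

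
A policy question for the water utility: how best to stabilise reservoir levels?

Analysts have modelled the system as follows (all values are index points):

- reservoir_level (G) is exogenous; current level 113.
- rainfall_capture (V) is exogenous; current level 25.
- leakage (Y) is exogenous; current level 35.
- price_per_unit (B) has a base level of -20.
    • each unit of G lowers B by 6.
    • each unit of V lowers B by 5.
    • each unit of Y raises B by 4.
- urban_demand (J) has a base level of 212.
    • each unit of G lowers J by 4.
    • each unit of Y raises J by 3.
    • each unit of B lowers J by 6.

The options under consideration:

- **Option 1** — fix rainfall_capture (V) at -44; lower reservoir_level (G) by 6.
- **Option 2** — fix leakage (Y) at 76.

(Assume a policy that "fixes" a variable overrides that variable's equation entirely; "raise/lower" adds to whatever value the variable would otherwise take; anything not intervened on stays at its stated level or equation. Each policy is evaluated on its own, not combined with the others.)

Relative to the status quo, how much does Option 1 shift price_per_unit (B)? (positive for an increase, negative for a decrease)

Baseline:
  G = 113
  V = 25
  Y = 35
  B = -20 − 6·113 − 5·25 + 4·35 = -683
Option 1 (V := -44, G − 6):
  G = 113 − 6 = 107
  V = -44
  Y = 35
  B = -20 − 6·107 − 5·(-44) + 4·35 = -302
Change in B: -302 − (-683) = 381

381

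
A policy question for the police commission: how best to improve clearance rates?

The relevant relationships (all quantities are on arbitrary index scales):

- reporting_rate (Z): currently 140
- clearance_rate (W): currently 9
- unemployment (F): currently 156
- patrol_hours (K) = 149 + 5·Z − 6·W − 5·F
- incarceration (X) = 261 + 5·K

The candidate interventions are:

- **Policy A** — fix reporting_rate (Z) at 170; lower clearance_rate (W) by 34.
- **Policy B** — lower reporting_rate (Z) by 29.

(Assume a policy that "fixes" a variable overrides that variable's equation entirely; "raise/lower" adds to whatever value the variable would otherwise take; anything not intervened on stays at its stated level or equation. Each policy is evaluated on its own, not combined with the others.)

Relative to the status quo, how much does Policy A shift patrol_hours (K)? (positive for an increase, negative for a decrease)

Baseline:
  Z = 140
  W = 9
  F = 156
  K = 149 + 5·140 − 6·9 − 5·156 = 15
Policy A (Z := 170, W − 34):
  Z = 170
  W = 9 − 34 = -25
  F = 156
  K = 149 + 5·170 − 6·(-25) − 5·156 = 369
Change in K: 369 − 15 = 354

354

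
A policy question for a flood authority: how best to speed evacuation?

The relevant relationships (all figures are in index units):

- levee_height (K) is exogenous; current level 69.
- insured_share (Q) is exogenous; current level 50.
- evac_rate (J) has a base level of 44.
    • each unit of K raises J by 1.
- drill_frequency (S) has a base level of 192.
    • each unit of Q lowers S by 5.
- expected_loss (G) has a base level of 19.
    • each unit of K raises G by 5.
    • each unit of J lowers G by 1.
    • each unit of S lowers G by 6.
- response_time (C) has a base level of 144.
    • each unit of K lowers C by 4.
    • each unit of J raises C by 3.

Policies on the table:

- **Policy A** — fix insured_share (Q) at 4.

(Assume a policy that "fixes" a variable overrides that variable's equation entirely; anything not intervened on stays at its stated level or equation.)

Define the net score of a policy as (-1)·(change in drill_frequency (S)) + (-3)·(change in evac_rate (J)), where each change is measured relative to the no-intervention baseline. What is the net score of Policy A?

Baseline:
  K = 69
  Q = 50
  J = 44 + 69 = 113
  S = 192 − 5·50 = -58
Policy A (Q := 4):
  K = 69
  Q = 4
  J = 44 + 69 = 113
  S = 192 − 5·4 = 172
ΔS = 172 − (-58) = 230; ΔJ = 113 − 113 = 0
Score = (-1)·230 + (-3)·0 = -230

-230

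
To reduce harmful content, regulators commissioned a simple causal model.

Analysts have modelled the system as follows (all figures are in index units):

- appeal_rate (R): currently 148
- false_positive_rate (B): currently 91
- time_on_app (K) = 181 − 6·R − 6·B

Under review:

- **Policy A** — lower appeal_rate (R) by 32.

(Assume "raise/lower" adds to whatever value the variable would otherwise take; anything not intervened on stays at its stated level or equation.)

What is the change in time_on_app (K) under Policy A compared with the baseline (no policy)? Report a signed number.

192

Baseline:
  R = 148
  B = 91
  K = 181 − 6·148 − 6·91 = -1253
Policy A (R − 32):
  R = 148 − 32 = 116
  B = 91
  K = 181 − 6·116 − 6·91 = -1061
Change in K: -1061 − (-1253) = 192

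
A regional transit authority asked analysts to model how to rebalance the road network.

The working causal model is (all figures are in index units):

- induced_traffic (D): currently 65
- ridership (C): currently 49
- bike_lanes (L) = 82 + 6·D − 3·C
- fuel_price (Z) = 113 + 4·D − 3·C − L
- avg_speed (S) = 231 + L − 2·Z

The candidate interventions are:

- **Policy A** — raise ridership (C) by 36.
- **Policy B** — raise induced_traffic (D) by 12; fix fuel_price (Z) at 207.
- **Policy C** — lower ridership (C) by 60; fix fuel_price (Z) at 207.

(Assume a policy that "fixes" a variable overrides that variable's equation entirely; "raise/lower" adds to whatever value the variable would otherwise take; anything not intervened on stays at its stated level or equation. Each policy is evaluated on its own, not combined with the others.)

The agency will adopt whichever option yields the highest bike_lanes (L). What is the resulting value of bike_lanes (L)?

Policy A (C + 36):
  D = 65
  C = 49 + 36 = 85
  L = 82 + 6·65 − 3·85 = 217
Policy B (D + 12, Z := 207):
  D = 65 + 12 = 77
  C = 49
  L = 82 + 6·77 − 3·49 = 397
Policy C (C − 60, Z := 207):
  D = 65
  C = 49 − 60 = -11
  L = 82 + 6·65 − 3·(-11) = 505
Comparing — Policy A: L=217, Policy B: L=397, Policy C: L=505. Highest is 505 (Policy C).

505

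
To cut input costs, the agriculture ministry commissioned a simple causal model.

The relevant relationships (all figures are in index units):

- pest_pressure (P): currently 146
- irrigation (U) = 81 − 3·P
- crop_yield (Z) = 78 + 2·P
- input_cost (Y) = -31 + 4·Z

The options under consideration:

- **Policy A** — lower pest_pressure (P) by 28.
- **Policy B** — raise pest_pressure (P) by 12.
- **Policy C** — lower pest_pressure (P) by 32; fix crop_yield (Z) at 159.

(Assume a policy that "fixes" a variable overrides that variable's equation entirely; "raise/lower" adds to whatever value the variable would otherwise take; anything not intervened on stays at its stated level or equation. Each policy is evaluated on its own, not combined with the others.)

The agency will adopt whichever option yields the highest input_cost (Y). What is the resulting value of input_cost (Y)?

1545

Policy A (P − 28):
  P = 146 − 28 = 118
  Z = 78 + 2·118 = 314
  Y = -31 + 4·314 = 1225
Policy B (P + 12):
  P = 146 + 12 = 158
  Z = 78 + 2·158 = 394
  Y = -31 + 4·394 = 1545
Policy C (P − 32, Z := 159):
  P = 146 − 32 = 114
  Z = 159
  Y = -31 + 4·159 = 605
Comparing — Policy A: Y=1225, Policy B: Y=1545, Policy C: Y=605. Highest is 1545 (Policy B).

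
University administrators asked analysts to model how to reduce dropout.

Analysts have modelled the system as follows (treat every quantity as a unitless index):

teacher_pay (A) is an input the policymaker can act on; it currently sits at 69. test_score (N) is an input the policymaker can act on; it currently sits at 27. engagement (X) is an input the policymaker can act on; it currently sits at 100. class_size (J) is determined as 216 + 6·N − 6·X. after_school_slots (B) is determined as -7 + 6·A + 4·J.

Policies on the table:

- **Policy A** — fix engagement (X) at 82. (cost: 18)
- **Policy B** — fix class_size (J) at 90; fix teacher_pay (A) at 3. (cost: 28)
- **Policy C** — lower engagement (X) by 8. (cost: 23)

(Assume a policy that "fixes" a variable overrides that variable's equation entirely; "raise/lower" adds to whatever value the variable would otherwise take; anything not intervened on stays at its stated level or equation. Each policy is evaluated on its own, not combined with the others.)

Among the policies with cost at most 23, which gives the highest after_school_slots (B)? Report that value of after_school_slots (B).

-49

Policy A (X := 82):
  A = 69
  N = 27
  X = 82
  J = 216 + 6·27 − 6·82 = -114
  B = -7 + 6·69 + 4·(-114) = -49
Policy C (X − 8):
  A = 69
  N = 27
  X = 100 − 8 = 92
  J = 216 + 6·27 − 6·92 = -174
  B = -7 + 6·69 + 4·(-174) = -289
Comparing — Policy A: B=-49, Policy C: B=-289. Highest is -49 (Policy A).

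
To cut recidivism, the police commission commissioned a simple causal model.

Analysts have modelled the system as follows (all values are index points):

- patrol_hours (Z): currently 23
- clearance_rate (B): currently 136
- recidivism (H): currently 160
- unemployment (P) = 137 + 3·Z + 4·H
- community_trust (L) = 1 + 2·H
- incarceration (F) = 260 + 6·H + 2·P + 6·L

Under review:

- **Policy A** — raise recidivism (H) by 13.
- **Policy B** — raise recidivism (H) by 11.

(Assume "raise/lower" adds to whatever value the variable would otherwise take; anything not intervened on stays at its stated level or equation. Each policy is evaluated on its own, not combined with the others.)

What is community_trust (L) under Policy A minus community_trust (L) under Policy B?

Policy A (H + 13):
  H = 160 + 13 = 173
  L = 1 + 2·173 = 347
Policy B (H + 11):
  H = 160 + 11 = 171
  L = 1 + 2·171 = 343
L: 347 − 343 = 4

4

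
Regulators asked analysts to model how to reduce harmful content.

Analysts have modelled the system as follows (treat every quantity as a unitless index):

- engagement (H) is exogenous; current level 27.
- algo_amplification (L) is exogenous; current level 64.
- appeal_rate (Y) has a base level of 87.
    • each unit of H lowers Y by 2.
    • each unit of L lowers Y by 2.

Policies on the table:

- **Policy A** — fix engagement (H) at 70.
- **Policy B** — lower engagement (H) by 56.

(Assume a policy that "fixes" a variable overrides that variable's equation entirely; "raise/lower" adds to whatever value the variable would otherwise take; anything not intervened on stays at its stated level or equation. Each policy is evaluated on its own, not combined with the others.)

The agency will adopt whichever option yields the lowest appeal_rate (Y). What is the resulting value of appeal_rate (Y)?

-181

Policy A (H := 70):
  H = 70
  L = 64
  Y = 87 − 2·70 − 2·64 = -181
Policy B (H − 56):
  H = 27 − 56 = -29
  L = 64
  Y = 87 − 2·(-29) − 2·64 = 17
Comparing — Policy A: Y=-181, Policy B: Y=17. Lowest is -181 (Policy A).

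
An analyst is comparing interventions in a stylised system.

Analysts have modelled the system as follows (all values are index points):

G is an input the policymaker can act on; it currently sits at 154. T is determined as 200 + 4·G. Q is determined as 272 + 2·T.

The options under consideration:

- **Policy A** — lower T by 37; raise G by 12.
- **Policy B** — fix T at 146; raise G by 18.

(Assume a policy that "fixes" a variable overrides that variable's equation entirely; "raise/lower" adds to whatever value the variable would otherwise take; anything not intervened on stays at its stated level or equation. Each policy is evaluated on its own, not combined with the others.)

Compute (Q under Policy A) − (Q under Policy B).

Policy A (T − 37, G + 12):
  G = 154 + 12 = 166
  T = 200 + 4·166 (−37 from intervention) = 827
  Q = 272 + 2·827 = 1926
Policy B (T := 146, G + 18):
  G = 154 + 18 = 172
  T = 146
  Q = 272 + 2·146 = 564
Q: 1926 − 564 = 1362

1362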